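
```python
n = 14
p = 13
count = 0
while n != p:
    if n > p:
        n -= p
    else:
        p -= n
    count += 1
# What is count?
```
Trace:
  n=14
  n=14, p=13
  n=14, p=13, count=0
  n=1, p=13, count=1
  n=1, p=12, count=2
  n=1, p=11, count=3
  n=1, p=10, count=4
  n=1, p=9, count=5
  n=1, p=8, count=6
  n=1, p=7, count=7
  n=1, p=6, count=8
  n=1, p=5, count=9
  n=1, p=4, count=10
  n=1, p=3, count=11
  n=1, p=2, count=12
  n=1, p=1, count=13

Final answer: 13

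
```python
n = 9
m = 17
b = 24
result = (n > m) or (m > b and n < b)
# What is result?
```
Trace:
  n=9
  n=9, m=17
  n=9, m=17, b=24
  n=9, m=17, b=24, result=False

Final answer: False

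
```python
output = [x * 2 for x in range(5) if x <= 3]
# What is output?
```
Trace:
  x=0
  x=1
  x=2
  x=3
  x=4
  output=[0, 2, 4, 6]

Final answer: [0, 2, 4, 6]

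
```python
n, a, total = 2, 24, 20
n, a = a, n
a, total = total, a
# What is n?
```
Trace:
  n=2, a=24, total=20
  n=24, a=2, total=20
  n=24, a=20, total=2

Final answer: 24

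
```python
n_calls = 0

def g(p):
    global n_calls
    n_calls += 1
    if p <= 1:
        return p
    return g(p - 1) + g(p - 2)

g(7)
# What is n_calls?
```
Call trace (a repeated sub-call is expanded the first time; later identical calls just restate its return value):
g(p=7)
  g(p=6)
    g(p=5)
      g(p=4)
        g(p=3)
          g(p=2)
            g(p=1)
            -> return 1
            g(p=0)
            -> return 0
          -> return 1
          g(p=1)
          -> return 1
        -> return 2
        g(p=2) -> return 1  (same call as traced above)
      -> return 3
      g(p=3) -> return 2  (same call as traced above)
    -> return 5
    g(p=4) -> return 3  (same call as traced above)
  -> return 8
  g(p=5) -> return 5  (same call as traced above)
-> return 13

n_calls is incremented once per call, so count the calls in each subtree. Let C(p) = number of calls made by g(p).
C(0) = C(1) = 1 (base case, no recursion); C(p) = 1 + C(p - 1) + C(p - 2) otherwise.
C(2) = 1 + C(1) + C(0) = 1 + 1 + 1 = 3
C(3) = 1 + C(2) + C(1) = 1 + 3 + 1 = 5
C(4) = 1 + C(3) + C(2) = 1 + 5 + 3 = 9
C(5) = 1 + C(4) + C(3) = 1 + 9 + 5 = 15
C(6) = 1 + C(5) + C(4) = 1 + 15 + 9 = 25
C(7) = 1 + C(6) + C(5) = 1 + 25 + 15 = 41
n_calls = C(7) = 41

Final answer: 41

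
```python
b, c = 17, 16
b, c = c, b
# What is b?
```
Trace:
  b=17, c=16
  b=16, c=17

Final answer: 16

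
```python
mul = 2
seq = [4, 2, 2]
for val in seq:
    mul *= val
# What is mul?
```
Trace:
  mul=2
  mul=8, val=4
  mul=16, val=2
  mul=32, val=2

Final answer: 32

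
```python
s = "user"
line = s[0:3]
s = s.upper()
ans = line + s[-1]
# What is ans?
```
Trace:
  s='user'
  s='user', line='use'
  s='USER', line='use'
  s='USER', line='use', ans='useR'

Final answer: 'useR'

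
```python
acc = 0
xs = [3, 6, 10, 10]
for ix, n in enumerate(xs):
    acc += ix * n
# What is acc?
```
Trace:
  acc=0
  acc=0, ix=0, n=3
  acc=6, ix=1, n=6
  acc=26, ix=2, n=10
  acc=56, ix=3, n=10

Final answer: 56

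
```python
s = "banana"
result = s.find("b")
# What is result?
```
Trace:
  s='banana'
  s='banana', result=0

Final answer: 0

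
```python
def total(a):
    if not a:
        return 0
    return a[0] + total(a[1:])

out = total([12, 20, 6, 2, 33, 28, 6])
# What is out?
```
Call trace:
total(a=[12, 20, 6, 2, 33, 28, 6])
  total(a=[20, 6, 2, 33, 28, 6])
    total(a=[6, 2, 33, 28, 6])
      total(a=[2, 33, 28, 6])
        total(a=[33, 28, 6])
          total(a=[28, 6])
            total(a=[6])
              total(a=[])
              -> return 0
            -> return 6
          -> return 34
        -> return 67
      -> return 69
    -> return 75
  -> return 95
-> return 107

Final answer: 107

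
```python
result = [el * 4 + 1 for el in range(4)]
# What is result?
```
Trace:
  el=0
  el=1
  el=2
  el=3
  result=[1, 5, 9, 13]

Final answer: [1, 5, 9, 13]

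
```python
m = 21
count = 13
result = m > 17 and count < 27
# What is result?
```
Trace:
  m=21
  m=21, count=13
  m=21, count=13, result=True

Final answer: True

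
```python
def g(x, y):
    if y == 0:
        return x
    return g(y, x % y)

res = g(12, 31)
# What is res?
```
Call trace:
g(x=12, y=31)
  g(x=31, y=12)
    g(x=12, y=7)
      g(x=7, y=5)
        g(x=5, y=2)
          g(x=2, y=1)
            g(x=1, y=0)
            -> return 1
          -> return 1
        -> return 1
      -> return 1
    -> return 1
  -> return 1
-> return 1

Final answer: 1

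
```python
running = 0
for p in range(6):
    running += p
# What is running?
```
Trace:
  running=0
  running=0, p=0
  running=1, p=1
  running=3, p=2
  running=6, p=3
  running=10, p=4
  running=15, p=5

Final answer: 15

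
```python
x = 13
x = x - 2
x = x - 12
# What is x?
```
Trace:
  x=13
  x=11
  x=-1

Final answer: -1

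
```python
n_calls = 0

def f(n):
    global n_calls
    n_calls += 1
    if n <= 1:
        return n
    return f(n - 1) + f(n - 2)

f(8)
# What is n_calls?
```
Call trace (a repeated sub-call is expanded the first time; later identical calls just restate its return value):
f(n=8)
  f(n=7)
    f(n=6)
      f(n=5)
        f(n=4)
          f(n=3)
            f(n=2)
              f(n=1)
              -> return 1
              f(n=0)
              -> return 0
            -> return 1
            f(n=1)
            -> return 1
          -> return 2
          f(n=2) -> return 1  (same call as traced above)
        -> return 3
        f(n=3) -> return 2  (same call as traced above)
      -> return 5
      f(n=4) -> return 3  (same call as traced above)
    -> return 8
    f(n=5) -> return 5  (same call as traced above)
  -> return 13
  f(n=6) -> return 8  (same call as traced above)
-> return 21

n_calls is incremented once per call, so count the calls in each subtree. Let C(n) = number of calls made by f(n).
C(0) = C(1) = 1 (base case, no recursion); C(n) = 1 + C(n - 1) + C(n - 2) otherwise.
C(2) = 1 + C(1) + C(0) = 1 + 1 + 1 = 3
C(3) = 1 + C(2) + C(1) = 1 + 3 + 1 = 5
C(4) = 1 + C(3) + C(2) = 1 + 5 + 3 = 9
C(5) = 1 + C(4) + C(3) = 1 + 9 + 5 = 15
C(6) = 1 + C(5) + C(4) = 1 + 15 + 9 = 25
C(7) = 1 + C(6) + C(5) = 1 + 25 + 15 = 41
C(8) = 1 + C(7) + C(6) = 1 + 41 + 25 = 67
n_calls = C(8) = 67

Final answer: 67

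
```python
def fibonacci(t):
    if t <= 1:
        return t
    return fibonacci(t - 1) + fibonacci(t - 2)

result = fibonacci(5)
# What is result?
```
Call trace (a repeated sub-call is expanded the first time; later identical calls just restate its return value):
fibonacci(t=5)
  fibonacci(t=4)
    fibonacci(t=3)
      fibonacci(t=2)
        fibonacci(t=1)
        -> return 1
        fibonacci(t=0)
        -> return 0
      -> return 1
      fibonacci(t=1)
      -> return 1
    -> return 2
    fibonacci(t=2) -> return 1  (same call as traced above)
  -> return 3
  fibonacci(t=3) -> return 2  (same call as traced above)
-> return 5

Final answer: 5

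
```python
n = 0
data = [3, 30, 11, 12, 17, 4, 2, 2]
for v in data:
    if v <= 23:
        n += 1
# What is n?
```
Trace:
  n=0
  n=1, v=3
  n=1, v=30
  n=2, v=11
  n=3, v=12
  n=4, v=17
  n=5, v=4
  n=6, v=2
  n=7, v=2

Final answer: 7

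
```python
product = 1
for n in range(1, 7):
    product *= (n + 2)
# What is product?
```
Trace:
  product=1
  product=3, n=1
  product=12, n=2
  product=60, n=3
  product=360, n=4
  product=2520, n=5
  product=20160, n=6

Final answer: 20160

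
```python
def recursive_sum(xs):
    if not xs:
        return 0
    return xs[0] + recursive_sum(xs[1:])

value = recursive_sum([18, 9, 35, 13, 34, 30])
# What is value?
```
Call trace:
recursive_sum(xs=[18, 9, 35, 13, 34, 30])
  recursive_sum(xs=[9, 35, 13, 34, 30])
    recursive_sum(xs=[35, 13, 34, 30])
      recursive_sum(xs=[13, 34, 30])
        recursive_sum(xs=[34, 30])
          recursive_sum(xs=[30])
            recursive_sum(xs=[])
            -> return 0
          -> return 30
        -> return 64
      -> return 77
    -> return 112
  -> return 121
-> return 139

Final answer: 139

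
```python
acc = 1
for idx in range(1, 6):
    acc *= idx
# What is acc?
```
Trace:
  acc=1
  acc=1, idx=1
  acc=2, idx=2
  acc=6, idx=3
  acc=24, idx=4
  acc=120, idx=5

Final answer: 120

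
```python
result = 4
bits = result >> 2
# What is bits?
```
Trace:
  result=4
  result=4, bits=1

Final answer: 1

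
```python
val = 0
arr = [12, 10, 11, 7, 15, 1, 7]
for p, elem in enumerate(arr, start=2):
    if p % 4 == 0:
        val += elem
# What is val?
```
Trace:
  val=0
  val=0, p=2, elem=12
  val=0, p=3, elem=10
  val=11, p=4, elem=11
  val=11, p=5, elem=7
  val=11, p=6, elem=15
  val=11, p=7, elem=1
  val=18, p=8, elem=7

Final answer: 18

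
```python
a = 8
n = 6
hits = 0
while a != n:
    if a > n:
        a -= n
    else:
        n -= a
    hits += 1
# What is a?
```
Trace:
  a=8
  a=8, n=6
  a=8, n=6, hits=0
  a=2, n=6, hits=1
  a=2, n=4, hits=2
  a=2, n=2, hits=3

Final answer: 2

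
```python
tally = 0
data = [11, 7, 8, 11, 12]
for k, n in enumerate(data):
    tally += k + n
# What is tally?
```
Trace:
  tally=0
  tally=11, k=0, n=11
  tally=19, k=1, n=7
  tally=29, k=2, n=8
  tally=43, k=3, n=11
  tally=59, k=4, n=12

Final answer: 59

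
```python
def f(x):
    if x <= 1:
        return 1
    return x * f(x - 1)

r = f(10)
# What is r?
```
Call trace:
f(x=10)
  f(x=9)
    f(x=8)
      f(x=7)
        f(x=6)
          f(x=5)
            f(x=4)
              f(x=3)
                f(x=2)
                  f(x=1)
                  -> return 1
                -> return 2
              -> return 6
            -> return 24
          -> return 120
        -> return 720
      -> return 5040
    -> return 40320
  -> return 362880
-> return 3628800

Final answer: 3628800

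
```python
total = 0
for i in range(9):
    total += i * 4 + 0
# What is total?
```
Trace:
  total=0
  total=0, i=0
  total=4, i=1
  total=12, i=2
  total=24, i=3
  total=40, i=4
  total=60, i=5
  total=84, i=6
  total=112, i=7
  total=144, i=8

Final answer: 144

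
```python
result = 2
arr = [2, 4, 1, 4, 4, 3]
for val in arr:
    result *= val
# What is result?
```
Trace:
  result=2
  result=4, val=2
  result=16, val=4
  result=16, val=1
  result=64, val=4
  result=256, val=4
  result=768, val=3

Final answer: 768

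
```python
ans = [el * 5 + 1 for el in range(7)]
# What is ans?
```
Trace:
  el=0
  el=1
  el=2
  el=3
  el=4
  el=5
  el=6
  ans=[1, 6, 11, 16, 21, 26, 31]

Final answer: [1, 6, 11, 16, 21, 26, 31]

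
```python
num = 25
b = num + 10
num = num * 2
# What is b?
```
Trace:
  num=25
  num=25, b=35
  num=50, b=35

Final answer: 35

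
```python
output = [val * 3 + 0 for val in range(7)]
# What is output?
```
Trace:
  val=0
  val=1
  val=2
  val=3
  val=4
  val=5
  val=6
  output=[0, 3, 6, 9, 12, 15, 18]

Final answer: [0, 3, 6, 9, 12, 15, 18]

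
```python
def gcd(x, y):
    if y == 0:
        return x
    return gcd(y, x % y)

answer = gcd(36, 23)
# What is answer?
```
Call trace:
gcd(x=36, y=23)
  gcd(x=23, y=13)
    gcd(x=13, y=10)
      gcd(x=10, y=3)
        gcd(x=3, y=1)
          gcd(x=1, y=0)
          -> return 1
        -> return 1
      -> return 1
    -> return 1
  -> return 1
-> return 1

Final answer: 1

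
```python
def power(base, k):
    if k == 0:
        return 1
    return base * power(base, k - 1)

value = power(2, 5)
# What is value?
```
Call trace:
power(base=2, k=5)
  power(base=2, k=4)
    power(base=2, k=3)
      power(base=2, k=2)
        power(base=2, k=1)
          power(base=2, k=0)
          -> return 1
        -> return 2
      -> return 4
    -> return 8
  -> return 16
-> return 32

Final answer: 32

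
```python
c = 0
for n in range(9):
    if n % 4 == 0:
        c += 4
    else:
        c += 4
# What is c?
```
Trace:
  c=0
  c=4, n=0
  c=8, n=1
  c=12, n=2
  c=16, n=3
  c=20, n=4
  c=24, n=5
  c=28, n=6
  c=32, n=7
  c=36, n=8

Final answer: 36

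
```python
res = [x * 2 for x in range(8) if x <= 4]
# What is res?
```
Trace:
  x=0
  x=1
  x=2
  x=3
  x=4
  x=5
  x=6
  x=7
  res=[0, 2, 4, 6, 8]

Final answer: [0, 2, 4, 6, 8]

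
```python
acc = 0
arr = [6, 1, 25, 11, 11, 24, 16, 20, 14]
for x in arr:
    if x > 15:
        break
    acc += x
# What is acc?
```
Trace:
  acc=0
  acc=6, x=6
  acc=7, x=1
  acc=7, x=25

Final answer: 7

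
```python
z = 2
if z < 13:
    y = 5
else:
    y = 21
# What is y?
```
Trace:
  z=2
  z=2, y=5

Final answer: 5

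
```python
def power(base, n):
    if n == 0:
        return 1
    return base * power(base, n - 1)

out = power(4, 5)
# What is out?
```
Call trace:
power(base=4, n=5)
  power(base=4, n=4)
    power(base=4, n=3)
      power(base=4, n=2)
        power(base=4, n=1)
          power(base=4, n=0)
          -> return 1
        -> return 4
      -> return 16
    -> return 64
  -> return 256
-> return 1024

Final answer: 1024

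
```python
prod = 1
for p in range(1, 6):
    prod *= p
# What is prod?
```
Trace:
  prod=1
  prod=1, p=1
  prod=2, p=2
  prod=6, p=3
  prod=24, p=4
  prod=120, p=5

Final answer: 120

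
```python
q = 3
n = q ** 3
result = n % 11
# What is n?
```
Trace:
  q=3
  q=3, n=27
  q=3, n=27, result=5

Final answer: 27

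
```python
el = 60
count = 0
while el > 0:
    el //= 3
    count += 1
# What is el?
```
Trace:
  el=60
  el=60, count=0
  el=20, count=1
  el=6, count=2
  el=2, count=3
  el=0, count=4

Final answer: 0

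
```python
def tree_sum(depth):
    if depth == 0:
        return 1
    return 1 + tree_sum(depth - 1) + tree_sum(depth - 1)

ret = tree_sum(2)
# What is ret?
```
Call trace (a repeated sub-call is expanded the first time; later identical calls just restate its return value):
tree_sum(depth=2)
  tree_sum(depth=1)
    tree_sum(depth=0)
    -> return 1
    tree_sum(depth=0)
    -> return 1
  -> return 3
  tree_sum(depth=1) -> return 3  (same call as traced above)
-> return 7

Final answer: 7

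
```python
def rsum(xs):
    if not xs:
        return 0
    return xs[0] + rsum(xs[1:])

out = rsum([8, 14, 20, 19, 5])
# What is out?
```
Call trace:
rsum(xs=[8, 14, 20, 19, 5])
  rsum(xs=[14, 20, 19, 5])
    rsum(xs=[20, 19, 5])
      rsum(xs=[19, 5])
        rsum(xs=[5])
          rsum(xs=[])
          -> return 0
        -> return 5
      -> return 24
    -> return 44
  -> return 58
-> return 66

Final answer: 66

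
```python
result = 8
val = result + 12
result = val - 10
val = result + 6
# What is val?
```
Trace:
  result=8
  result=8, val=20
  result=10, val=20
  result=10, val=16

Final answer: 16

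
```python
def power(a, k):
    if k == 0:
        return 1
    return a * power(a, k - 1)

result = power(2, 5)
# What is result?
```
Call trace:
power(a=2, k=5)
  power(a=2, k=4)
    power(a=2, k=3)
      power(a=2, k=2)
        power(a=2, k=1)
          power(a=2, k=0)
          -> return 1
        -> return 2
      -> return 4
    -> return 8
  -> return 16
-> return 32

Final answer: 32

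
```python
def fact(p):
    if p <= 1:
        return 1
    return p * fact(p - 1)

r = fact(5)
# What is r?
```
Call trace:
fact(p=5)
  fact(p=4)
    fact(p=3)
      fact(p=2)
        fact(p=1)
        -> return 1
      -> return 2
    -> return 6
  -> return 24
-> return 120

Final answer: 120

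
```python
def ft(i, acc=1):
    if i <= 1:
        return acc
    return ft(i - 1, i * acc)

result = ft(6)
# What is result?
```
Call trace:
ft(i=6, acc=1)
  ft(i=5, acc=6)
    ft(i=4, acc=30)
      ft(i=3, acc=120)
        ft(i=2, acc=360)
          ft(i=1, acc=720)
          -> return 720
        -> return 720
      -> return 720
    -> return 720
  -> return 720
-> return 720

Final answer: 720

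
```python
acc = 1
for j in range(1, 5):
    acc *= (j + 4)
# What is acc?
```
Trace:
  acc=1
  acc=5, j=1
  acc=30, j=2
  acc=210, j=3
  acc=1680, j=4

Final answer: 1680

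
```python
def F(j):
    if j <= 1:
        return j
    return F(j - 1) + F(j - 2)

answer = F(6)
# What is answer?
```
Call trace (a repeated sub-call is expanded the first time; later identical calls just restate its return value):
F(j=6)
  F(j=5)
    F(j=4)
      F(j=3)
        F(j=2)
          F(j=1)
          -> return 1
          F(j=0)
          -> return 0
        -> return 1
        F(j=1)
        -> return 1
      -> return 2
      F(j=2) -> return 1  (same call as traced above)
    -> return 3
    F(j=3) -> return 2  (same call as traced above)
  -> return 5
  F(j=4) -> return 3  (same call as traced above)
-> return 8

Final answer: 8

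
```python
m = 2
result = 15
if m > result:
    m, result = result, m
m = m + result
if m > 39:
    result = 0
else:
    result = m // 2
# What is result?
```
Trace:
  m=2
  m=2, result=15
  m=2, result=15
  m=17, result=15
  m=17, result=8

Final answer: 8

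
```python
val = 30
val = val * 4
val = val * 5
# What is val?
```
Trace:
  val=30
  val=120
  val=600

Final answer: 600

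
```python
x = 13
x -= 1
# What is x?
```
Trace:
  x=13
  x=12

Final answer: 12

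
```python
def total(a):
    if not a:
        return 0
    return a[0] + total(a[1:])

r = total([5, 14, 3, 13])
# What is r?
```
Call trace:
total(a=[5, 14, 3, 13])
  total(a=[14, 3, 13])
    total(a=[3, 13])
      total(a=[13])
        total(a=[])
        -> return 0
      -> return 13
    -> return 16
  -> return 30
-> return 35

Final answer: 35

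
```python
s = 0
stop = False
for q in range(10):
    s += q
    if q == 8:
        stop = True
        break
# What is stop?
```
Trace:
  s=0
  s=0, stop=False
  s=0, stop=False, q=0
  s=1, stop=False, q=1
  s=3, stop=False, q=2
  s=6, stop=False, q=3
  s=10, stop=False, q=4
  s=15, stop=False, q=5
  s=21, stop=False, q=6
  s=28, stop=False, q=7
  s=36, stop=True, q=8

Final answer: True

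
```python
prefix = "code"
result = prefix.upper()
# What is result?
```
Trace:
  prefix='code'
  prefix='code', result='CODE'

Final answer: 'CODE'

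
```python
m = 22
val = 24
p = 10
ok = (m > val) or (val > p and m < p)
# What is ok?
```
Trace:
  m=22
  m=22, val=24
  m=22, val=24, p=10
  m=22, val=24, p=10, ok=False

Final answer: False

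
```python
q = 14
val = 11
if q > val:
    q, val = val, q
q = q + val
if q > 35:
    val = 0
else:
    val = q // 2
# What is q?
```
Trace:
  q=14
  q=14, val=11
  q=11, val=14
  q=25, val=14
  q=25, val=12

Final answer: 25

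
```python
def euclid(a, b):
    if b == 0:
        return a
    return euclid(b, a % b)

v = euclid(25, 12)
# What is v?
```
Call trace:
euclid(a=25, b=12)
  euclid(a=12, b=1)
    euclid(a=1, b=0)
    -> return 1
  -> return 1
-> return 1

Final answer: 1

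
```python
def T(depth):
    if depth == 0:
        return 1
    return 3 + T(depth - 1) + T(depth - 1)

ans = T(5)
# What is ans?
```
Call trace (a repeated sub-call is expanded the first time; later identical calls just restate its return value):
T(depth=5)
  T(depth=4)
    T(depth=3)
      T(depth=2)
        T(depth=1)
          T(depth=0)
          -> return 1
          T(depth=0)
          -> return 1
        -> return 5
        T(depth=1) -> return 5  (same call as traced above)
      -> return 13
      T(depth=2) -> return 13  (same call as traced above)
    -> return 29
    T(depth=3) -> return 29  (same call as traced above)
  -> return 61
  T(depth=4) -> return 61  (same call as traced above)
-> return 125

Final answer: 125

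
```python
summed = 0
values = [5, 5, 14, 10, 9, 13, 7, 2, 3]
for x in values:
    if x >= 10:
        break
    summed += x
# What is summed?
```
Trace:
  summed=0
  summed=5, x=5
  summed=10, x=5
  summed=10, x=14

Final answer: 10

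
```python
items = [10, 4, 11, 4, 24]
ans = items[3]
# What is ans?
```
Trace:
  items=[10, 4, 11, 4, 24]
  items=[10, 4, 11, 4, 24], ans=4

Final answer: 4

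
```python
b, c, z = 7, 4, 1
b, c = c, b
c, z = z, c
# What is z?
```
Trace:
  b=7, c=4, z=1
  b=4, c=7, z=1
  b=4, c=1, z=7

Final answer: 7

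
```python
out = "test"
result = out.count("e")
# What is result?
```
Trace:
  out='test'
  out='test', result=1

Final answer: 1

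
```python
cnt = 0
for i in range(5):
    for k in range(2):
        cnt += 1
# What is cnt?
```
Trace:
  cnt=0
  cnt=1, i=0, k=0
  cnt=2, i=0, k=1
  cnt=3, i=1, k=0
  cnt=4, i=1, k=1
  cnt=5, i=2, k=0
  cnt=6, i=2, k=1
  cnt=7, i=3, k=0
  cnt=8, i=3, k=1
  cnt=9, i=4, k=0
  cnt=10, i=4, k=1

Final answer: 10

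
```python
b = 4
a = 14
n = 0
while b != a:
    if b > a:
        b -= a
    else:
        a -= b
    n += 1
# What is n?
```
Trace:
  b=4
  b=4, a=14
  b=4, a=14, n=0
  b=4, a=10, n=1
  b=4, a=6, n=2
  b=4, a=2, n=3
  b=2, a=2, n=4

Final answer: 4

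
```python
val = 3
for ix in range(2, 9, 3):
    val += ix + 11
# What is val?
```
Trace:
  val=3
  val=16, ix=2
  val=32, ix=5
  val=51, ix=8

Final answer: 51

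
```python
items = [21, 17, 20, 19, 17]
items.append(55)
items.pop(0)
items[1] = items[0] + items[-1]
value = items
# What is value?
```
Trace:
  items=[21, 17, 20, 19, 17]
  items=[21, 17, 20, 19, 17, 55]
  items=[17, 20, 19, 17, 55]
  items=[17, 72, 19, 17, 55]
  items=[17, 72, 19, 17, 55], value=[17, 72, 19, 17, 55]

Final answer: [17, 72, 19, 17, 55]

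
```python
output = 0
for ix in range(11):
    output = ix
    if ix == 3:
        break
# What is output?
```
Trace:
  output=0
  output=0, ix=0
  output=1, ix=1
  output=2, ix=2
  output=3, ix=3

Final answer: 3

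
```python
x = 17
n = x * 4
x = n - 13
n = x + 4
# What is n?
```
Trace:
  x=17
  x=17, n=68
  x=55, n=68
  x=55, n=59

Final answer: 59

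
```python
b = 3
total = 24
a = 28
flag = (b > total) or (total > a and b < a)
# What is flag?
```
Trace:
  b=3
  b=3, total=24
  b=3, total=24, a=28
  b=3, total=24, a=28, flag=False

Final answer: False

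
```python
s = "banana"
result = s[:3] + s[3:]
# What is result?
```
Trace:
  s='banana'
  s='banana', result='banana'

Final answer: 'banana'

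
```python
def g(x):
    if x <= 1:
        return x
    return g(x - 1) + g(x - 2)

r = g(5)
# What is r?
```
Call trace (a repeated sub-call is expanded the first time; later identical calls just restate its return value):
g(x=5)
  g(x=4)
    g(x=3)
      g(x=2)
        g(x=1)
        -> return 1
        g(x=0)
        -> return 0
      -> return 1
      g(x=1)
      -> return 1
    -> return 2
    g(x=2) -> return 1  (same call as traced above)
  -> return 3
  g(x=3) -> return 2  (same call as traced above)
-> return 5

Final answer: 5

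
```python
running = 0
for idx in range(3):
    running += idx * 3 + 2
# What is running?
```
Trace:
  running=0
  running=2, idx=0
  running=7, idx=1
  running=15, idx=2

Final answer: 15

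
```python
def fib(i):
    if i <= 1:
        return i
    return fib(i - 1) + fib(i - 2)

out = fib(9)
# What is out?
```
Call trace (a repeated sub-call is expanded the first time; later identical calls just restate its return value):
fib(i=9)
  fib(i=8)
    fib(i=7)
      fib(i=6)
        fib(i=5)
          fib(i=4)
            fib(i=3)
              fib(i=2)
                fib(i=1)
                -> return 1
                fib(i=0)
                -> return 0
              -> return 1
              fib(i=1)
              -> return 1
            -> return 2
            fib(i=2) -> return 1  (same call as traced above)
          -> return 3
          fib(i=3) -> return 2  (same call as traced above)
        -> return 5
        fib(i=4) -> return 3  (same call as traced above)
      -> return 8
      fib(i=5) -> return 5  (same call as traced above)
    -> return 13
    fib(i=6) -> return 8  (same call as traced above)
  -> return 21
  fib(i=7) -> return 13  (same call as traced above)
-> return 34

Final answer: 34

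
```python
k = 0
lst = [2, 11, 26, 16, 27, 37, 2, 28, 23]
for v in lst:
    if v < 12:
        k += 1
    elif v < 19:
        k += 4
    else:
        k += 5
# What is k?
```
Trace:
  k=0
  k=1, v=2
  k=2, v=11
  k=7, v=26
  k=11, v=16
  k=16, v=27
  k=21, v=37
  k=22, v=2
  k=27, v=28
  k=32, v=23

Final answer: 32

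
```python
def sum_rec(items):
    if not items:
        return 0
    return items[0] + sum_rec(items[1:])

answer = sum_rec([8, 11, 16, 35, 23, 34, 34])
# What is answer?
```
Call trace:
sum_rec(items=[8, 11, 16, 35, 23, 34, 34])
  sum_rec(items=[11, 16, 35, 23, 34, 34])
    sum_rec(items=[16, 35, 23, 34, 34])
      sum_rec(items=[35, 23, 34, 34])
        sum_rec(items=[23, 34, 34])
          sum_rec(items=[34, 34])
            sum_rec(items=[34])
              sum_rec(items=[])
              -> return 0
            -> return 34
          -> return 68
        -> return 91
      -> return 126
    -> return 142
  -> return 153
-> return 161

Final answer: 161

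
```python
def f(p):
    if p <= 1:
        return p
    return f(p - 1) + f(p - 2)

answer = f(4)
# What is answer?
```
Call trace (a repeated sub-call is expanded the first time; later identical calls just restate its return value):
f(p=4)
  f(p=3)
    f(p=2)
      f(p=1)
      -> return 1
      f(p=0)
      -> return 0
    -> return 1
    f(p=1)
    -> return 1
  -> return 2
  f(p=2) -> return 1  (same call as traced above)
-> return 3

Final answer: 3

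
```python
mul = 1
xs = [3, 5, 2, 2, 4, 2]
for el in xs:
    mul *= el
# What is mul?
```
Trace:
  mul=1
  mul=3, el=3
  mul=15, el=5
  mul=30, el=2
  mul=60, el=2
  mul=240, el=4
  mul=480, el=2

Final answer: 480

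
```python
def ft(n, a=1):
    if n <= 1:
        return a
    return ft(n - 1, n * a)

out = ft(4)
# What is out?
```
Call trace:
ft(n=4, a=1)
  ft(n=3, a=4)
    ft(n=2, a=12)
      ft(n=1, a=24)
      -> return 24
    -> return 24
  -> return 24
-> return 24

Final answer: 24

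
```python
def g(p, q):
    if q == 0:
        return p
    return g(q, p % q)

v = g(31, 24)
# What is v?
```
Call trace:
g(p=31, q=24)
  g(p=24, q=7)
    g(p=7, q=3)
      g(p=3, q=1)
        g(p=1, q=0)
        -> return 1
      -> return 1
    -> return 1
  -> return 1
-> return 1

Final answer: 1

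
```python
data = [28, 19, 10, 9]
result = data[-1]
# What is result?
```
Trace:
  data=[28, 19, 10, 9]
  data=[28, 19, 10, 9], result=9

Final answer: 9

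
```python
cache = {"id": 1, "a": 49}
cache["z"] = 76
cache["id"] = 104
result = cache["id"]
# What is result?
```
Trace:
  cache={'id': 1, 'a': 49}
  cache={'id': 1, 'a': 49, 'z': 76}
  cache={'id': 104, 'a': 49, 'z': 76}
  cache={'id': 104, 'a': 49, 'z': 76}, result=104

Final answer: 104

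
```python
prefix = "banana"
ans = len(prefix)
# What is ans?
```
Trace:
  prefix='banana'
  prefix='banana', ans=6

Final answer: 6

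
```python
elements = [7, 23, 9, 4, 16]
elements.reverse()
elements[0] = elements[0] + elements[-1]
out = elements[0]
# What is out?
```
Trace:
  elements=[7, 23, 9, 4, 16]
  elements=[16, 4, 9, 23, 7]
  elements=[23, 4, 9, 23, 7]
  elements=[23, 4, 9, 23, 7], out=23

Final answer: 23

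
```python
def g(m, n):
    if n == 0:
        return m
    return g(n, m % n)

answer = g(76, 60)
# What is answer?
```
Call trace:
g(m=76, n=60)
  g(m=60, n=16)
    g(m=16, n=12)
      g(m=12, n=4)
        g(m=4, n=0)
        -> return 4
      -> return 4
    -> return 4
  -> return 4
-> return 4

Final answer: 4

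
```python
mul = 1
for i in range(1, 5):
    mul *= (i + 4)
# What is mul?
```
Trace:
  mul=1
  mul=5, i=1
  mul=30, i=2
  mul=210, i=3
  mul=1680, i=4

Final answer: 1680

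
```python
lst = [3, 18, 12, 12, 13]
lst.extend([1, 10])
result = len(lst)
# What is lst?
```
Trace:
  lst=[3, 18, 12, 12, 13]
  lst=[3, 18, 12, 12, 13, 1, 10]
  lst=[3, 18, 12, 12, 13, 1, 10], result=7

Final answer: [3, 18, 12, 12, 13, 1, 10]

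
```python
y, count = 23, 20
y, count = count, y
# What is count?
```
Trace:
  y=23, count=20
  y=20, count=23

Final answer: 23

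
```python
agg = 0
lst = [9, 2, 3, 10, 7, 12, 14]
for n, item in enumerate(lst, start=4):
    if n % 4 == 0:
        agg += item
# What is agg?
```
Trace:
  agg=0
  agg=9, n=4, item=9
  agg=9, n=5, item=2
  agg=9, n=6, item=3
  agg=9, n=7, item=10
  agg=16, n=8, item=7
  agg=16, n=9, item=12
  agg=16, n=10, item=14

Final answer: 16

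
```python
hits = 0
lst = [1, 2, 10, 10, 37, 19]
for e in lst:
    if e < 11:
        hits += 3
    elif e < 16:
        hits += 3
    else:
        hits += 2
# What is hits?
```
Trace:
  hits=0
  hits=3, e=1
  hits=6, e=2
  hits=9, e=10
  hits=12, e=10
  hits=14, e=37
  hits=16, e=19

Final answer: 16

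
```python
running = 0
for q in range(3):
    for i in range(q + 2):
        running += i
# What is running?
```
Trace:
  running=0
  running=0, q=0, i=0
  running=1, q=0, i=1
  running=1, q=1, i=0
  running=2, q=1, i=1
  running=4, q=1, i=2
  running=4, q=2, i=0
  running=5, q=2, i=1
  running=7, q=2, i=2
  running=10, q=2, i=3

Final answer: 10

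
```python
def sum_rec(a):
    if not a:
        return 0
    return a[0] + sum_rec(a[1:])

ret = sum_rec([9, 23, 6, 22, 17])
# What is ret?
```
Call trace:
sum_rec(a=[9, 23, 6, 22, 17])
  sum_rec(a=[23, 6, 22, 17])
    sum_rec(a=[6, 22, 17])
      sum_rec(a=[22, 17])
        sum_rec(a=[17])
          sum_rec(a=[])
          -> return 0
        -> return 17
      -> return 39
    -> return 45
  -> return 68
-> return 77

Final answer: 77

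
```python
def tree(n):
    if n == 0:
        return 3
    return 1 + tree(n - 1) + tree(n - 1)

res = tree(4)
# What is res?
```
Call trace (a repeated sub-call is expanded the first time; later identical calls just restate its return value):
tree(n=4)
  tree(n=3)
    tree(n=2)
      tree(n=1)
        tree(n=0)
        -> return 3
        tree(n=0)
        -> return 3
      -> return 7
      tree(n=1) -> return 7  (same call as traced above)
    -> return 15
    tree(n=2) -> return 15  (same call as traced above)
  -> return 31
  tree(n=3) -> return 31  (same call as traced above)
-> return 63

Final answer: 63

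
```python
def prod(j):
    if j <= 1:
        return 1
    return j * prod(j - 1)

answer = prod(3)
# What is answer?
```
Call trace:
prod(j=3)
  prod(j=2)
    prod(j=1)
    -> return 1
  -> return 2
-> return 6

Final answer: 6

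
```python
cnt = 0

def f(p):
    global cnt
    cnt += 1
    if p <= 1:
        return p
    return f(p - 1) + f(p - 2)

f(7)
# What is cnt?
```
Call trace (a repeated sub-call is expanded the first time; later identical calls just restate its return value):
f(p=7)
  f(p=6)
    f(p=5)
      f(p=4)
        f(p=3)
          f(p=2)
            f(p=1)
            -> return 1
            f(p=0)
            -> return 0
          -> return 1
          f(p=1)
          -> return 1
        -> return 2
        f(p=2) -> return 1  (same call as traced above)
      -> return 3
      f(p=3) -> return 2  (same call as traced above)
    -> return 5
    f(p=4) -> return 3  (same call as traced above)
  -> return 8
  f(p=5) -> return 5  (same call as traced above)
-> return 13

cnt is incremented once per call, so count the calls in each subtree. Let C(p) = number of calls made by f(p).
C(0) = C(1) = 1 (base case, no recursion); C(p) = 1 + C(p - 1) + C(p - 2) otherwise.
C(2) = 1 + C(1) + C(0) = 1 + 1 + 1 = 3
C(3) = 1 + C(2) + C(1) = 1 + 3 + 1 = 5
C(4) = 1 + C(3) + C(2) = 1 + 5 + 3 = 9
C(5) = 1 + C(4) + C(3) = 1 + 9 + 5 = 15
C(6) = 1 + C(5) + C(4) = 1 + 15 + 9 = 25
C(7) = 1 + C(6) + C(5) = 1 + 25 + 15 = 41
cnt = C(7) = 41

Final answer: 41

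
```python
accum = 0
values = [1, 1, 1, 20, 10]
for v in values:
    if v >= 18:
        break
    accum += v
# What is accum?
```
Trace:
  accum=0
  accum=1, v=1
  accum=2, v=1
  accum=3, v=1
  accum=3, v=20

Final answer: 3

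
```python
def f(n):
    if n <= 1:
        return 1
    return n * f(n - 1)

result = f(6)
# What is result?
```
Call trace:
f(n=6)
  f(n=5)
    f(n=4)
      f(n=3)
        f(n=2)
          f(n=1)
          -> return 1
        -> return 2
      -> return 6
    -> return 24
  -> return 120
-> return 720

Final answer: 720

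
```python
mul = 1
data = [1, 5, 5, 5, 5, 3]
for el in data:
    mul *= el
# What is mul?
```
Trace:
  mul=1
  mul=1, el=1
  mul=5, el=5
  mul=25, el=5
  mul=125, el=5
  mul=625, el=5
  mul=1875, el=3

Final answer: 1875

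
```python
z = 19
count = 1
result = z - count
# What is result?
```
Trace:
  z=19
  z=19, count=1
  z=19, count=1, result=18

Final answer: 18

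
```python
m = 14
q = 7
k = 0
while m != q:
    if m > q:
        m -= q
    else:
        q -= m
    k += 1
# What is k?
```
Trace:
  m=14
  m=14, q=7
  m=14, q=7, k=0
  m=7, q=7, k=1

Final answer: 1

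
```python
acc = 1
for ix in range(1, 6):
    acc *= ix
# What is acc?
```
Trace:
  acc=1
  acc=1, ix=1
  acc=2, ix=2
  acc=6, ix=3
  acc=24, ix=4
  acc=120, ix=5

Final answer: 120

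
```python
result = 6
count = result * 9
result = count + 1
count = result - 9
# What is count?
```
Trace:
  result=6
  result=6, count=54
  result=55, count=54
  result=55, count=46

Final answer: 46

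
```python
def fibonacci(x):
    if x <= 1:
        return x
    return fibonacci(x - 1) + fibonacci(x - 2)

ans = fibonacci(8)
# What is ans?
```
Call trace (a repeated sub-call is expanded the first time; later identical calls just restate its return value):
fibonacci(x=8)
  fibonacci(x=7)
    fibonacci(x=6)
      fibonacci(x=5)
        fibonacci(x=4)
          fibonacci(x=3)
            fibonacci(x=2)
              fibonacci(x=1)
              -> return 1
              fibonacci(x=0)
              -> return 0
            -> return 1
            fibonacci(x=1)
            -> return 1
          -> return 2
          fibonacci(x=2) -> return 1  (same call as traced above)
        -> return 3
        fibonacci(x=3) -> return 2  (same call as traced above)
      -> return 5
      fibonacci(x=4) -> return 3  (same call as traced above)
    -> return 8
    fibonacci(x=5) -> return 5  (same call as traced above)
  -> return 13
  fibonacci(x=6) -> return 8  (same call as traced above)
-> return 21

Final answer: 21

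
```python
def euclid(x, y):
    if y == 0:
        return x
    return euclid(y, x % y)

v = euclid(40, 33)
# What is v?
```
Call trace:
euclid(x=40, y=33)
  euclid(x=33, y=7)
    euclid(x=7, y=5)
      euclid(x=5, y=2)
        euclid(x=2, y=1)
          euclid(x=1, y=0)
          -> return 1
        -> return 1
      -> return 1
    -> return 1
  -> return 1
-> return 1

Final answer: 1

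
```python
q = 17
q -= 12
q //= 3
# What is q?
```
Trace:
  q=17
  q=5
  q=1

Final answer: 1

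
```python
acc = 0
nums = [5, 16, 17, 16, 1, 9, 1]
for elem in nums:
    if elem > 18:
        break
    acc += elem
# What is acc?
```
Trace:
  acc=0
  acc=5, elem=5
  acc=21, elem=16
  acc=38, elem=17
  acc=54, elem=16
  acc=55, elem=1
  acc=64, elem=9
  acc=65, elem=1

Final answer: 65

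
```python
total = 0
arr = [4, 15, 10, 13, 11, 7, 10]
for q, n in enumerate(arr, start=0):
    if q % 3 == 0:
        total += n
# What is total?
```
Trace:
  total=0
  total=4, q=0, n=4
  total=4, q=1, n=15
  total=4, q=2, n=10
  total=17, q=3, n=13
  total=17, q=4, n=11
  total=17, q=5, n=7
  total=27, q=6, n=10

Final answer: 27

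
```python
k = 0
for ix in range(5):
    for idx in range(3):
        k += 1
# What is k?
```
Trace:
  k=0
  k=1, ix=0, idx=0
  k=2, ix=0, idx=1
  k=3, ix=0, idx=2
  k=4, ix=1, idx=0
  k=5, ix=1, idx=1
  k=6, ix=1, idx=2
  k=7, ix=2, idx=0
  k=8, ix=2, idx=1
  k=9, ix=2, idx=2
  k=10, ix=3, idx=0
  k=11, ix=3, idx=1
  k=12, ix=3, idx=2
  k=13, ix=4, idx=0
  k=14, ix=4, idx=1
  k=15, ix=4, idx=2

Final answer: 15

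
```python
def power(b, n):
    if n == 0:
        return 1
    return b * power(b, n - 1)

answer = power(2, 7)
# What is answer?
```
Call trace:
power(b=2, n=7)
  power(b=2, n=6)
    power(b=2, n=5)
      power(b=2, n=4)
        power(b=2, n=3)
          power(b=2, n=2)
            power(b=2, n=1)
              power(b=2, n=0)
              -> return 1
            -> return 2
          -> return 4
        -> return 8
      -> return 16
    -> return 32
  -> return 64
-> return 128

Final answer: 128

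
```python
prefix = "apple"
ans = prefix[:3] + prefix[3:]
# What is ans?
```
Trace:
  prefix='apple'
  prefix='apple', ans='apple'

Final answer: 'apple'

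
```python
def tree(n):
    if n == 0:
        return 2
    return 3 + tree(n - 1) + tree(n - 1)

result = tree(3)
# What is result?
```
Call trace (a repeated sub-call is expanded the first time; later identical calls just restate its return value):
tree(n=3)
  tree(n=2)
    tree(n=1)
      tree(n=0)
      -> return 2
      tree(n=0)
      -> return 2
    -> return 7
    tree(n=1) -> return 7  (same call as traced above)
  -> return 17
  tree(n=2) -> return 17  (same call as traced above)
-> return 37

Final answer: 37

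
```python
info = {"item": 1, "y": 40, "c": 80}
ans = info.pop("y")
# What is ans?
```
Trace:
  info={'item': 1, 'y': 40, 'c': 80}
  info={'item': 1, 'c': 80}, ans=40

Final answer: 40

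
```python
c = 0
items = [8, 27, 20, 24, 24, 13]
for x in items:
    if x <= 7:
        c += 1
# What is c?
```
Trace:
  c=0
  c=0, x=8
  c=0, x=27
  c=0, x=20
  c=0, x=24
  c=0, x=24
  c=0, x=13

Final answer: 0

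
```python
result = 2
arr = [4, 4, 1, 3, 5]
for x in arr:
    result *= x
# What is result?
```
Trace:
  result=2
  result=8, x=4
  result=32, x=4
  result=32, x=1
  result=96, x=3
  result=480, x=5

Final answer: 480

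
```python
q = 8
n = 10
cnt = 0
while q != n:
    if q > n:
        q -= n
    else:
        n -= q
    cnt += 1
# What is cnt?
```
Trace:
  q=8
  q=8, n=10
  q=8, n=10, cnt=0
  q=8, n=2, cnt=1
  q=6, n=2, cnt=2
  q=4, n=2, cnt=3
  q=2, n=2, cnt=4

Final answer: 4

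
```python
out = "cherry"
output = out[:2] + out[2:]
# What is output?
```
Trace:
  out='cherry'
  out='cherry', output='cherry'

Final answer: 'cherry'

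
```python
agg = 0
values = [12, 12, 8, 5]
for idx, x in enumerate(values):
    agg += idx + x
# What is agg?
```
Trace:
  agg=0
  agg=12, idx=0, x=12
  agg=25, idx=1, x=12
  agg=35, idx=2, x=8
  agg=43, idx=3, x=5

Final answer: 43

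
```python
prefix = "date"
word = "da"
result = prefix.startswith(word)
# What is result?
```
Trace:
  prefix='date'
  prefix='date', word='da'
  prefix='date', word='da', result=True

Final answer: True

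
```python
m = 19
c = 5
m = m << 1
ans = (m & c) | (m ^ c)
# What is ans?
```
Trace:
  m=19
  m=19, c=5
  m=38, c=5
  m=38, c=5, ans=39

Final answer: 39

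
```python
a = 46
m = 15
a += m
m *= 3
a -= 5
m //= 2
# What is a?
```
Trace:
  a=46
  a=46, m=15
  a=61, m=15
  a=61, m=45
  a=56, m=45
  a=56, m=22

Final answer: 56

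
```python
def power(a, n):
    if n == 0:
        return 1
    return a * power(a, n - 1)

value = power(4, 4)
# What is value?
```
Call trace:
power(a=4, n=4)
  power(a=4, n=3)
    power(a=4, n=2)
      power(a=4, n=1)
        power(a=4, n=0)
        -> return 1
      -> return 4
    -> return 16
  -> return 64
-> return 256

Final answer: 256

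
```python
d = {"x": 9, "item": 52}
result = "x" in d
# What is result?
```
Trace:
  d={'x': 9, 'item': 52}
  d={'x': 9, 'item': 52}, result=True

Final answer: True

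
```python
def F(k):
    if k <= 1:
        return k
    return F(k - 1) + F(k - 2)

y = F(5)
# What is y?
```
Call trace (a repeated sub-call is expanded the first time; later identical calls just restate its return value):
F(k=5)
  F(k=4)
    F(k=3)
      F(k=2)
        F(k=1)
        -> return 1
        F(k=0)
        -> return 0
      -> return 1
      F(k=1)
      -> return 1
    -> return 2
    F(k=2) -> return 1  (same call as traced above)
  -> return 3
  F(k=3) -> return 2  (same call as traced above)
-> return 5

Final answer: 5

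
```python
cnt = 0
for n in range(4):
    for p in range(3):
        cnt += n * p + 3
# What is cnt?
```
Trace:
  cnt=0
  cnt=3, n=0, p=0
  cnt=6, n=0, p=1
  cnt=9, n=0, p=2
  cnt=12, n=1, p=0
  cnt=16, n=1, p=1
  cnt=21, n=1, p=2
  cnt=24, n=2, p=0
  cnt=29, n=2, p=1
  cnt=36, n=2, p=2
  cnt=39, n=3, p=0
  cnt=45, n=3, p=1
  cnt=54, n=3, p=2

Final answer: 54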